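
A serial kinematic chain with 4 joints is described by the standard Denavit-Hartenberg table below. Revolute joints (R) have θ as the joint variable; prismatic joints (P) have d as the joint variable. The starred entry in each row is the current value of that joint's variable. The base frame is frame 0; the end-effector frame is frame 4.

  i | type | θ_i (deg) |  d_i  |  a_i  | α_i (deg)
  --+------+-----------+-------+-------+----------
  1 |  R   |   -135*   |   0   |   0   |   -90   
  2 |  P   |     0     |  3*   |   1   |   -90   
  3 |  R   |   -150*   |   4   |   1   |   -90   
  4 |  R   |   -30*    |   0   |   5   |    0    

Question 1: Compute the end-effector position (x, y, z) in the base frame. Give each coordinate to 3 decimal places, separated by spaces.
after link 1: o_1 = (0.0000, 0.0000, 0.0000)
after link 2: o_2 = (1.4142, -2.8284, 0.0000)
after link 3: o_3 = (2.3801, -2.5696, -4.0000)
after link 4: o_4 = (6.5627, -1.4489, -6.5000)

6.563 -1.449 -6.500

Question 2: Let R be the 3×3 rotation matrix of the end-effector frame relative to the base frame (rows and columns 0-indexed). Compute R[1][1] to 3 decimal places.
0.129

End-effector y-axis (col 1 of R) = (0.4830,0.1294,0.8660)
R[1][1] = 0.1294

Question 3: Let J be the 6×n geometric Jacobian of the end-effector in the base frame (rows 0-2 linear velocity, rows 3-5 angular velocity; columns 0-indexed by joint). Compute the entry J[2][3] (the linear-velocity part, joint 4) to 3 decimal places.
axis z_3 = (0.2588,-0.9659,0.0000); lever o_n−o_3 = (4.1826,1.1207,-2.5000)
cross product → J_v[:, 3] = (2.4148,0.6470,4.3301)
J_ω[:, 3] = z_3
entry J[2][3] = 4.3301

4.330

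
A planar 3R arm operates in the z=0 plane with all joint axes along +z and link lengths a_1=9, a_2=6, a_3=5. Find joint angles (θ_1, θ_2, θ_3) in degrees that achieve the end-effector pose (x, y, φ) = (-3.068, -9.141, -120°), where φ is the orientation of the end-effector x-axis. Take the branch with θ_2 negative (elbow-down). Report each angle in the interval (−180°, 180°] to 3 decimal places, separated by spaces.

-58.473 -150.002 88.475

wrist centre = target − a_3·(cos φ, sin φ) = (-0.5680, -4.8109)
cos θ_2 = (23.4671−9²−6²)/(2·9·6) = -0.8660; θ_2 = -150.0023° (elbow-down)
β = atan2(-4.8109,-0.5680) = -96.7335°; ψ = atan2(-2.9998,3.8037) = -38.2609°
θ_1 = β − ψ = -58.4726°
θ_3 = φ − θ_1 − θ_2 = 88.4748° (wrapped to (-180°,180°])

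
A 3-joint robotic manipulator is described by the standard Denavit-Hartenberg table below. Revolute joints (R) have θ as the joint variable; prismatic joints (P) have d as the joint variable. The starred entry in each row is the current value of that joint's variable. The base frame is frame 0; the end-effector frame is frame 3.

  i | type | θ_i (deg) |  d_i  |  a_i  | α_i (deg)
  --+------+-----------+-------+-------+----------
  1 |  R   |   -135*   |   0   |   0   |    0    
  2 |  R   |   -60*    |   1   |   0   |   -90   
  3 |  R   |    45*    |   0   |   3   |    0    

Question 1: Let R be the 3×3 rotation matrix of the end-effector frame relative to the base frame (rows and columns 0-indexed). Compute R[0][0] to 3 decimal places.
-0.683

End-effector x-axis (col 0 of R) = (-0.6830,0.1830,-0.7071)
R[0][0] = -0.6830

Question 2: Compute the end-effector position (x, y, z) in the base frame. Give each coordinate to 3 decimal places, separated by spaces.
after link 1: o_1 = (0.0000, 0.0000, 0.0000)
after link 2: o_2 = (0.0000, 0.0000, 1.0000)
after link 3: o_3 = (-2.0490, 0.5490, -1.1213)

-2.049 0.549 -1.121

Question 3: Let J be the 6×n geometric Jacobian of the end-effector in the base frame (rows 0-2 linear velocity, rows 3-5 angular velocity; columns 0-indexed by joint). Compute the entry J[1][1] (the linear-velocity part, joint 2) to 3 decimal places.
-2.049

axis z_1 = (0.0000,0.0000,1.0000); lever o_n−o_1 = (-2.0490,0.5490,-1.1213)
cross product → J_v[:, 1] = (-0.5490,-2.0490,0.0000)
J_ω[:, 1] = z_1
entry J[1][1] = -2.0490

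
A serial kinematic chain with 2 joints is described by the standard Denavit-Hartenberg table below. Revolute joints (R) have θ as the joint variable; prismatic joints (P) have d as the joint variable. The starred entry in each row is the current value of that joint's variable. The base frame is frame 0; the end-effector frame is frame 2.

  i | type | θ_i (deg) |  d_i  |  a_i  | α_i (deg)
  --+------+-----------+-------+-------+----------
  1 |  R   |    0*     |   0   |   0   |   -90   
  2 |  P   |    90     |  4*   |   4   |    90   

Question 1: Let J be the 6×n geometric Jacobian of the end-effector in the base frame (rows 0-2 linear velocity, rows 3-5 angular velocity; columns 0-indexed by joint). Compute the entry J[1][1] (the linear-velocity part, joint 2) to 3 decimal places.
1.000

prismatic axis z_1 = (0.0000,1.0000,0.0000)
J_v[:, 1] = z_1; J_ω[:, 1] = (0,0,0)
entry J[1][1] = 1.0000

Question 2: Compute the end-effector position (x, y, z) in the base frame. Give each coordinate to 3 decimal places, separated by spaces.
after link 1: o_1 = (0.0000, 0.0000, 0.0000)
after link 2: o_2 = (0.0000, 4.0000, -4.0000)

0.000 4.000 -4.000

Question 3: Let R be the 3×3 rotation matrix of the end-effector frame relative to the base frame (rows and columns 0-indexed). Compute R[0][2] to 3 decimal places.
1.000

End-effector z-axis (col 2 of R) = (1.0000,0.0000,0.0000)
R[0][2] = 1.0000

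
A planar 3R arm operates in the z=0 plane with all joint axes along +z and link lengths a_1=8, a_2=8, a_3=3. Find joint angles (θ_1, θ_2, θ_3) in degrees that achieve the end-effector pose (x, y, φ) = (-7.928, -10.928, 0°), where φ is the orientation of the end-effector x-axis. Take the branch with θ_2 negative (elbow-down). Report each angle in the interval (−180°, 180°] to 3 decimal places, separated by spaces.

-119.996 -30.008 150.004

wrist centre = target − a_3·(cos φ, sin φ) = (-10.9280, -10.9280)
cos θ_2 = (238.8424−8²−8²)/(2·8·8) = 0.8660; θ_2 = -30.0080° (elbow-down)
β = atan2(-10.9280,-10.9280) = -135.0000°; ψ = atan2(-4.0010,14.9276) = -15.0040°
θ_1 = β − ψ = -119.9960°
θ_3 = φ − θ_1 − θ_2 = 150.0040° (wrapped to (-180°,180°])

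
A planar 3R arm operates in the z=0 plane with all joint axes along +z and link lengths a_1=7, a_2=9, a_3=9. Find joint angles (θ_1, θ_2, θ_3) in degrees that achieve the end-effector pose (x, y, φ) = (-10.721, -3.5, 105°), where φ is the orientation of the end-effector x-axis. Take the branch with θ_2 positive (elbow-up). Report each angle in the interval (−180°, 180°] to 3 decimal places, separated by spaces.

wrist centre = target − a_3·(cos φ, sin φ) = (-8.3916, -12.1933)
cos θ_2 = (219.0968−7²−9²)/(2·7·9) = 0.7071; θ_2 = 44.9991° (elbow-up)
β = atan2(-12.1933,-8.3916) = -124.5363°; ψ = atan2(6.3639,13.3641) = 25.4634°
θ_1 = β − ψ = -149.9998°
θ_3 = φ − θ_1 − θ_2 = -149.9994° (wrapped to (-180°,180°])

-150.000 44.999 -149.999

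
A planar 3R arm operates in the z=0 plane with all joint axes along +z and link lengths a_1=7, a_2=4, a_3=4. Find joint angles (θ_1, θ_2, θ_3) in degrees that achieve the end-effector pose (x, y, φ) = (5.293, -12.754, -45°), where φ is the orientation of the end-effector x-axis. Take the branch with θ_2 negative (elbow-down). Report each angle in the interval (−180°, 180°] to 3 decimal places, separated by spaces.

-59.997 -45.010 60.007

wrist centre = target − a_3·(cos φ, sin φ) = (2.4646, -9.9256)
cos θ_2 = (104.5911−7²−4²)/(2·7·4) = 0.7070; θ_2 = -45.0099° (elbow-down)
β = atan2(-9.9256,2.4646) = -76.0552°; ψ = atan2(-2.8289,9.8279) = -16.0582°
θ_1 = β − ψ = -59.9970°
θ_3 = φ − θ_1 − θ_2 = 60.0069° (wrapped to (-180°,180°])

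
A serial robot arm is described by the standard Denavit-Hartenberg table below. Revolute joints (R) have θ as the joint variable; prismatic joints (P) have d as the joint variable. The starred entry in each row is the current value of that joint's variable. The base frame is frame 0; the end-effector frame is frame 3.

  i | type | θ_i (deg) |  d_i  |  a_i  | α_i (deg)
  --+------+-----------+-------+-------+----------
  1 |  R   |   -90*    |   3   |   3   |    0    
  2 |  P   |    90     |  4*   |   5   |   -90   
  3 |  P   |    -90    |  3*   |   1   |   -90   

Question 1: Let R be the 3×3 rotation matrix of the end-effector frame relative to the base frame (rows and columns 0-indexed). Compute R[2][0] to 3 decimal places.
End-effector x-axis (col 0 of R) = (0.0000,-0.0000,1.0000)
R[2][0] = 1.0000

1.000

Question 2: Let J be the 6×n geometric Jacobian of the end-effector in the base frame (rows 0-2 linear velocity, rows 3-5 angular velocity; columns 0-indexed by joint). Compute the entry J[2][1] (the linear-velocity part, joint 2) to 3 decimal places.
prismatic axis z_1 = (0.0000,0.0000,1.0000)
J_v[:, 1] = z_1; J_ω[:, 1] = (0,0,0)
entry J[2][1] = 1.0000

1.000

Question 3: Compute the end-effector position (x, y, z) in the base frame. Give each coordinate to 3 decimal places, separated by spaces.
after link 1: o_1 = (0.0000, -3.0000, 3.0000)
after link 2: o_2 = (5.0000, -3.0000, 7.0000)
after link 3: o_3 = (5.0000, -0.0000, 8.0000)

5.000 -0.000 8.000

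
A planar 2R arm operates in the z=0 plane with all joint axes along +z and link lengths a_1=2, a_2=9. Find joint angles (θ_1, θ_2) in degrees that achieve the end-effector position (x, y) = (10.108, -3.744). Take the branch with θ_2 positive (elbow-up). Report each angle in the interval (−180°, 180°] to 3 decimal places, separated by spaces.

-44.969 29.961

cos θ_2 = (116.1892−2²−9²)/(2·2·9) = 0.8664; θ_2 = 29.9609° (elbow-up)
β = atan2(-3.7440,10.1080) = -20.3246°; ψ = atan2(4.4947,9.7973) = 24.6441°
θ_1 = β − ψ = -44.9687°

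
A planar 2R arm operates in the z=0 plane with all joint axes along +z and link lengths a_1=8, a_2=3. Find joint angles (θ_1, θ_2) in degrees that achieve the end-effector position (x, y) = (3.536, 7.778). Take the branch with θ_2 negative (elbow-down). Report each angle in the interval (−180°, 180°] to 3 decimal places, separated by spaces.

cos θ_2 = (73.0006−8²−3²)/(2·8·3) = 0.0000; θ_2 = -89.9993° (elbow-down)
β = atan2(7.7780,3.5360) = 65.5527°; ψ = atan2(-3.0000,8.0000) = -20.5560°
θ_1 = β − ψ = 86.1087°

86.109 -89.999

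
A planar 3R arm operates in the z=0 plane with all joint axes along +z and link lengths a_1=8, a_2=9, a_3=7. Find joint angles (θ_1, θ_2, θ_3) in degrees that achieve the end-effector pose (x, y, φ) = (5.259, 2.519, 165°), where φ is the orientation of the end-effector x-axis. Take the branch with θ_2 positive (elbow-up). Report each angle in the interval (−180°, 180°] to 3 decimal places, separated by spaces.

wrist centre = target − a_3·(cos φ, sin φ) = (12.0205, 0.7073)
cos θ_2 = (144.9922−8²−9²)/(2·8·9) = -0.0001; θ_2 = 90.0031° (elbow-up)
β = atan2(0.7073,12.0205) = 3.3673°; ψ = atan2(9.0000,7.9995) = 48.3682°
θ_1 = β − ψ = -45.0009°
θ_3 = φ − θ_1 − θ_2 = 119.9978° (wrapped to (-180°,180°])

-45.001 90.003 119.998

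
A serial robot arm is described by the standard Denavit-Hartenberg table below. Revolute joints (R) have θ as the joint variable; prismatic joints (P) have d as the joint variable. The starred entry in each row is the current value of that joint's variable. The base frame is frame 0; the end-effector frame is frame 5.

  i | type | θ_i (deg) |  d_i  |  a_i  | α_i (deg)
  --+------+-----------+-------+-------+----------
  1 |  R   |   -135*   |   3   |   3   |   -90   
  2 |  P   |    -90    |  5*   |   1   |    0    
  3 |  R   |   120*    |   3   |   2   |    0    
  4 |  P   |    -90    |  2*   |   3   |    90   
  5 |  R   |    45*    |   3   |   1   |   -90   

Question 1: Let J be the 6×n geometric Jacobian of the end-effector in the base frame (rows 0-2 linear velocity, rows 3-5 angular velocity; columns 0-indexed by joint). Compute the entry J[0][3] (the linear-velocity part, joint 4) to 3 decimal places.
prismatic axis z_3 = (0.7071,-0.7071,0.0000)
J_v[:, 3] = z_3; J_ω[:, 3] = (0,0,0)
entry J[0][3] = 0.7071

0.707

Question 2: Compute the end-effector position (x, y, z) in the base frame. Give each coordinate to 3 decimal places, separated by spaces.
4.751 -10.391 7.710

after link 1: o_1 = (-2.1213, -2.1213, 3.0000)
after link 2: o_2 = (1.4142, -5.6569, 4.0000)
after link 3: o_3 = (2.3108, -9.0029, 3.0000)
after link 4: o_4 = (2.6643, -11.4778, 5.5981)
after link 5: o_5 = (4.7515, -10.3907, 7.7104)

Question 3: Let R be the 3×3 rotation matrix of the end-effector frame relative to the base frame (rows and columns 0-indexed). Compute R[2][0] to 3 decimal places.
End-effector x-axis (col 0 of R) = (0.2500,-0.7500,0.6124)
R[2][0] = 0.6124

0.612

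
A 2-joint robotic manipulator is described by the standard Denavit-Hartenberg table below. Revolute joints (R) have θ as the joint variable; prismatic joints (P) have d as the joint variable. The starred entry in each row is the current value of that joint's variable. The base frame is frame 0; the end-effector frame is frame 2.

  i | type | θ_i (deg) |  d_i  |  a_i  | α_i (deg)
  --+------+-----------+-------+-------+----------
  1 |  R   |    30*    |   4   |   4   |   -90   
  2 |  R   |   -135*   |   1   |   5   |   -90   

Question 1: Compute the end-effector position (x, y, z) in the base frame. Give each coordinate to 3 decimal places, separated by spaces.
-0.098 1.098 7.536

after link 1: o_1 = (3.4641, 2.0000, 4.0000)
after link 2: o_2 = (-0.0978, 1.0983, 7.5355)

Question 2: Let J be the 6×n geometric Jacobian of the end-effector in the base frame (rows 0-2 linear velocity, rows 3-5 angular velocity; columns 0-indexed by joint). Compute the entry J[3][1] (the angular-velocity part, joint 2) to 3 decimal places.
-0.500

axis z_1 = (-0.5000,0.8660,0.0000); lever o_n−o_1 = (-3.5619,-0.9017,3.5355)
cross product → J_v[:, 1] = (3.0619,1.7678,3.5355)
J_ω[:, 1] = z_1
entry J[3][1] = -0.5000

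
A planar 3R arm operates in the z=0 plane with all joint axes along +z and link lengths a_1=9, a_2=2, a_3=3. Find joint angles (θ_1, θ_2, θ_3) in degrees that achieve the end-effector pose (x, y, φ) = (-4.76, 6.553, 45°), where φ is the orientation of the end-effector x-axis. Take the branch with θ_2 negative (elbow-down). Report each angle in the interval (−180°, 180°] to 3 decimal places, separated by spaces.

159.433 -120.014 5.581

wrist centre = target − a_3·(cos φ, sin φ) = (-6.8813, 4.4317)
cos θ_2 = (66.9924−9²−2²)/(2·9·2) = -0.5002; θ_2 = -120.0141° (elbow-down)
β = atan2(4.4317,-6.8813) = 147.2178°; ψ = atan2(-1.7318,7.9996) = -12.2153°
θ_1 = β − ψ = 159.4331°
θ_3 = φ − θ_1 − θ_2 = 5.5809° (wrapped to (-180°,180°])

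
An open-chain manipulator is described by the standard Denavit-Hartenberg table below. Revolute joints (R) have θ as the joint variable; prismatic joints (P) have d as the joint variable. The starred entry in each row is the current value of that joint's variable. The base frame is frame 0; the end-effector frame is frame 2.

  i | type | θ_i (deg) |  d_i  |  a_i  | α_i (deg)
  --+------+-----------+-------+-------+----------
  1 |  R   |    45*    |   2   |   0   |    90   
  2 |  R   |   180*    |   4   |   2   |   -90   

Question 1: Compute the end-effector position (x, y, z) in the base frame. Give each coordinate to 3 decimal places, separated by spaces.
1.414 -4.243 2.000

after link 1: o_1 = (0.0000, 0.0000, 2.0000)
after link 2: o_2 = (1.4142, -4.2426, 2.0000)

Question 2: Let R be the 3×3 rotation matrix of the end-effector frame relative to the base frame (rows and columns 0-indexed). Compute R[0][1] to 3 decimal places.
-0.707

End-effector y-axis (col 1 of R) = (-0.7071,0.7071,-0.0000)
R[0][1] = -0.7071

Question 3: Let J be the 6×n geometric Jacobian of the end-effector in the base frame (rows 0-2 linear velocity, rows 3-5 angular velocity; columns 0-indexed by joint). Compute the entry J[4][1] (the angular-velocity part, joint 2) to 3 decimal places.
axis z_1 = (0.7071,-0.7071,0.0000); lever o_n−o_1 = (1.4142,-4.2426,0.0000)
cross product → J_v[:, 1] = (-0.0000,-0.0000,-2.0000)
J_ω[:, 1] = z_1
entry J[4][1] = -0.7071

-0.707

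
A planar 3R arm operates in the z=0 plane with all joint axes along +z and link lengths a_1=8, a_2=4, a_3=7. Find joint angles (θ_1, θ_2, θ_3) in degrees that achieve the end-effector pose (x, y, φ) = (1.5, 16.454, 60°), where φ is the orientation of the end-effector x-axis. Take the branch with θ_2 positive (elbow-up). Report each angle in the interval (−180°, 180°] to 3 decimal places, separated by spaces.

81.784 60.010 -81.795

wrist centre = target − a_3·(cos φ, sin φ) = (-2.0000, 10.3918)
cos θ_2 = (111.9900−8²−4²)/(2·8·4) = 0.4998; θ_2 = 60.0104° (elbow-up)
β = atan2(10.3918,-2.0000) = 100.8939°; ψ = atan2(3.4645,9.9994) = 19.1096°
θ_1 = β − ψ = 81.7843°
θ_3 = φ − θ_1 − θ_2 = -81.7947° (wrapped to (-180°,180°])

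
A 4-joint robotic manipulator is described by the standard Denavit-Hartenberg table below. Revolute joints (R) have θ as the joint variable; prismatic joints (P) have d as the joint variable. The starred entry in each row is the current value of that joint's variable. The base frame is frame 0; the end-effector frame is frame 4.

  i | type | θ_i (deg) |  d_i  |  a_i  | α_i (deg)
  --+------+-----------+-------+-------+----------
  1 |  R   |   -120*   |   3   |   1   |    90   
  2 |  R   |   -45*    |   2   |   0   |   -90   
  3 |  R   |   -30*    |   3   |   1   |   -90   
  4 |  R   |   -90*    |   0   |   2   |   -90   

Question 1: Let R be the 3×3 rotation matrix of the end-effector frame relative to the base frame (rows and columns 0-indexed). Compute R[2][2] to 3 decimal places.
End-effector z-axis (col 2 of R) = (-0.7392,-0.2803,-0.6124)
R[2][2] = -0.6124

-0.612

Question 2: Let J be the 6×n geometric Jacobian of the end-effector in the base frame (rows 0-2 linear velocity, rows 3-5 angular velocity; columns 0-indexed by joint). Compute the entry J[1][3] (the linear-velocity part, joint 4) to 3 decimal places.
axis z_3 = (0.5732,-0.7392,-0.3536); lever o_n−o_3 = (-0.7071,-1.2247,1.4142)
cross product → J_v[:, 3] = (-1.4784,-0.5607,-1.2247)
J_ω[:, 3] = z_3
entry J[1][3] = -0.5607

-0.561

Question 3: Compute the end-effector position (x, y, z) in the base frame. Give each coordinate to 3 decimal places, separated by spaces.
after link 1: o_1 = (-0.5000, -0.8660, 3.0000)
after link 2: o_2 = (-2.2321, 0.1340, 3.0000)
after link 3: o_3 = (-4.0319, -1.9835, 4.5089)
after link 4: o_4 = (-4.7390, -3.2082, 5.9232)

-4.739 -3.208 5.923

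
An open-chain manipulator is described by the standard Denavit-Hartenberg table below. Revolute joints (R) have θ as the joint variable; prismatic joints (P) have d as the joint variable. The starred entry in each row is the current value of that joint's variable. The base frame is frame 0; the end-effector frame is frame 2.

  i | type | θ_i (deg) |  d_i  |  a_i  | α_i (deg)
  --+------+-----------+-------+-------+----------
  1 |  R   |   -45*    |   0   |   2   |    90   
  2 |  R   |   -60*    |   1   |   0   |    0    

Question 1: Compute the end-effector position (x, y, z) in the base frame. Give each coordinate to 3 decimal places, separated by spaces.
0.707 -2.121 0.000

after link 1: o_1 = (1.4142, -1.4142, 0.0000)
after link 2: o_2 = (0.7071, -2.1213, 0.0000)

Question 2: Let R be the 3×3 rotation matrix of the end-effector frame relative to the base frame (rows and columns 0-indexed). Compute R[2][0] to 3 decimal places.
End-effector x-axis (col 0 of R) = (0.3536,-0.3536,-0.8660)
R[2][0] = -0.8660

-0.866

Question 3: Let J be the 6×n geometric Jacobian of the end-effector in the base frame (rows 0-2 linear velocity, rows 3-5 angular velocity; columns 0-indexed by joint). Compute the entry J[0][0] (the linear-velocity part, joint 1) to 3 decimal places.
axis z_0 = ẑ; lever o_n−o_0 = (0.7071,-2.1213,0.0000)
cross product → J_v[:, 0] = (2.1213,0.7071,-0.0000)
J_ω[:, 0] = z_0
entry J[0][0] = 2.1213

2.121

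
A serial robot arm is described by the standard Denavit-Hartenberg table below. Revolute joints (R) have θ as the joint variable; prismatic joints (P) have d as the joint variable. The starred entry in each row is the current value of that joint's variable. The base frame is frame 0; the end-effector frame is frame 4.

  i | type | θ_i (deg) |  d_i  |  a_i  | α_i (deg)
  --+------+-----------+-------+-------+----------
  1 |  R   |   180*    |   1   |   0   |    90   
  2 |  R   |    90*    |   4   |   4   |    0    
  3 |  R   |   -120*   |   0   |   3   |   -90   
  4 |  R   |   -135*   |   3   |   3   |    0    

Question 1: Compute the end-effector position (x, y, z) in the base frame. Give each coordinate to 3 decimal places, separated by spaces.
-2.261 6.121 7.159

after link 1: o_1 = (0.0000, 0.0000, 1.0000)
after link 2: o_2 = (0.0000, 4.0000, 5.0000)
after link 3: o_3 = (-2.5981, 4.0000, 3.5000)
after link 4: o_4 = (-2.2610, 6.1213, 7.1587)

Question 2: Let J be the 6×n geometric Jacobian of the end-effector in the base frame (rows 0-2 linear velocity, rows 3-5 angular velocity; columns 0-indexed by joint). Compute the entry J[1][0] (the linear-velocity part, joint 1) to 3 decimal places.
-2.261

axis z_0 = ẑ; lever o_n−o_0 = (-2.2610,6.1213,7.1587)
cross product → J_v[:, 0] = (-6.1213,-2.2610,0.0000)
J_ω[:, 0] = z_0
entry J[1][0] = -2.2610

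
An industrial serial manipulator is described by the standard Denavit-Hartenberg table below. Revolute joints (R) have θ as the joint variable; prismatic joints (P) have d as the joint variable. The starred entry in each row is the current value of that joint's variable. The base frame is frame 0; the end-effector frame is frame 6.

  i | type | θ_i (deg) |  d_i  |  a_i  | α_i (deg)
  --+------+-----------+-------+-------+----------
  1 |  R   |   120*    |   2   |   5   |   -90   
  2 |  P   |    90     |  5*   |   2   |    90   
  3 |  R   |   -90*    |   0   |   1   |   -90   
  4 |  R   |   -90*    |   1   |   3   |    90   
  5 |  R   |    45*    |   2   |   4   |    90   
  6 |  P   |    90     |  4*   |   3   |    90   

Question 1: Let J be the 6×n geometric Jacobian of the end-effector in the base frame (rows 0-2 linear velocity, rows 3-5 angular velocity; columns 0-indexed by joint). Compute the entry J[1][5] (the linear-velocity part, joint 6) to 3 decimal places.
prismatic axis z_5 = (-0.3536,0.6124,0.7071)
J_v[:, 5] = z_5; J_ω[:, 5] = (0,0,0)
entry J[1][5] = 0.6124

0.612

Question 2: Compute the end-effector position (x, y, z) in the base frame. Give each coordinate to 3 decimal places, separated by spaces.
after link 1: o_1 = (-2.5000, 4.3301, 2.0000)
after link 2: o_2 = (-6.8301, 1.8301, 0.0000)
after link 3: o_3 = (-5.9641, 2.3301, 0.0000)
after link 4: o_4 = (-7.4641, 4.9282, -1.0000)
after link 5: o_5 = (-10.6104, 6.3777, -3.8284)
after link 6: o_6 = (-14.6227, 7.3272, -1.0000)

-14.623 7.327 -1.000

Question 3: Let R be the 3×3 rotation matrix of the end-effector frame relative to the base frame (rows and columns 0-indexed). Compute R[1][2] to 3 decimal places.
0.612

End-effector z-axis (col 2 of R) = (-0.3536,0.6124,-0.7071)
R[1][2] = 0.6124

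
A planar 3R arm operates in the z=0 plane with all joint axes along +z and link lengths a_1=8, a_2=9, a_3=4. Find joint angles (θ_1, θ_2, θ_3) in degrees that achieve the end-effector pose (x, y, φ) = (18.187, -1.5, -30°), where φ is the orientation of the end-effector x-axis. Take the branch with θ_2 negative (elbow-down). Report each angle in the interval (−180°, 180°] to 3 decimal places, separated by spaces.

33.887 -59.994 -3.893

wrist centre = target − a_3·(cos φ, sin φ) = (14.7229, 0.5000)
cos θ_2 = (217.0137−8²−9²)/(2·8·9) = 0.5001; θ_2 = -59.9937° (elbow-down)
β = atan2(0.5000,14.7229) = 1.9451°; ψ = atan2(-7.7937,12.5009) = -31.9417°
θ_1 = β − ψ = 33.8868°
θ_3 = φ − θ_1 − θ_2 = -3.8931° (wrapped to (-180°,180°])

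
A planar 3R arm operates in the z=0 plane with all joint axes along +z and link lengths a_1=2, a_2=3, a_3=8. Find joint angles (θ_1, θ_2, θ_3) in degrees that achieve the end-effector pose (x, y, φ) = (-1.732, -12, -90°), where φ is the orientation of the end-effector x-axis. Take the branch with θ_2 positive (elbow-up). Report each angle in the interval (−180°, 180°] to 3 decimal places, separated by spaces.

wrist centre = target − a_3·(cos φ, sin φ) = (-1.7320, -4.0000)
cos θ_2 = (18.9998−2²−3²)/(2·2·3) = 0.5000; θ_2 = 60.0010° (elbow-up)
β = atan2(-4.0000,-1.7320) = -113.4126°; ψ = atan2(2.5981,3.5000) = 36.5874°
θ_1 = β − ψ = -150.0000°
θ_3 = φ − θ_1 − θ_2 = -0.0010° (wrapped to (-180°,180°])

-150.000 60.001 -0.001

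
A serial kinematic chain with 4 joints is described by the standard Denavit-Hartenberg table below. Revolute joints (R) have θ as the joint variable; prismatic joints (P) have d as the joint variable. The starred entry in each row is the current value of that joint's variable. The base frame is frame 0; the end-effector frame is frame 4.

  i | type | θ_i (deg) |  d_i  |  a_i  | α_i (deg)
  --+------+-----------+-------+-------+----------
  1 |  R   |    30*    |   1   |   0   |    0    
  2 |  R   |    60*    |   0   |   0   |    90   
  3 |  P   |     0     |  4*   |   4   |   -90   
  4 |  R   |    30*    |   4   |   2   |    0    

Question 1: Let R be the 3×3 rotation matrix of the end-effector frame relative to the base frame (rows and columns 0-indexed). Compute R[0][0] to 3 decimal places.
-0.500

End-effector x-axis (col 0 of R) = (-0.5000,0.8660,0.0000)
R[0][0] = -0.5000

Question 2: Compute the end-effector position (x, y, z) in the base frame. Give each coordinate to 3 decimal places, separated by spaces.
3.000 5.732 5.000

after link 1: o_1 = (0.0000, 0.0000, 1.0000)
after link 2: o_2 = (0.0000, 0.0000, 1.0000)
after link 3: o_3 = (4.0000, 4.0000, 1.0000)
after link 4: o_4 = (3.0000, 5.7321, 5.0000)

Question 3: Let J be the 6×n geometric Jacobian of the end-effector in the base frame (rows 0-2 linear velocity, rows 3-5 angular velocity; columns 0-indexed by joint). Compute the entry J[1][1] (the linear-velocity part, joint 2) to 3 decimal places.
axis z_1 = (0.0000,0.0000,1.0000); lever o_n−o_1 = (3.0000,5.7321,4.0000)
cross product → J_v[:, 1] = (-5.7321,3.0000,0.0000)
J_ω[:, 1] = z_1
entry J[1][1] = 3.0000

3.000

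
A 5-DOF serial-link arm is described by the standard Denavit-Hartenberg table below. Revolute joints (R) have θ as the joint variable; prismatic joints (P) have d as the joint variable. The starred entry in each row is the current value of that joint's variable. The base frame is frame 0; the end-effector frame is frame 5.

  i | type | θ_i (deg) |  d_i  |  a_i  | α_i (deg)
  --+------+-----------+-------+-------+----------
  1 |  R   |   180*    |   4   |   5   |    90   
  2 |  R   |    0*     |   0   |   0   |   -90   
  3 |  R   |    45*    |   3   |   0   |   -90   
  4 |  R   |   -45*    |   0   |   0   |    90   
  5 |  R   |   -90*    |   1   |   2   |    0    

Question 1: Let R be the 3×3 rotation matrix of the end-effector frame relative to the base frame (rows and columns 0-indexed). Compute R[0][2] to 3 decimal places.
End-effector z-axis (col 2 of R) = (0.5000,0.5000,0.7071)
R[0][2] = 0.5000

0.500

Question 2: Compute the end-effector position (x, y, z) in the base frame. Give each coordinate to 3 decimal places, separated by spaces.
after link 1: o_1 = (-5.0000, 0.0000, 4.0000)
after link 2: o_2 = (-5.0000, 0.0000, 4.0000)
after link 3: o_3 = (-5.0000, 0.0000, 7.0000)
after link 4: o_4 = (-5.0000, 0.0000, 7.0000)
after link 5: o_5 = (-5.9142, 1.9142, 7.7071)

-5.914 1.914 7.707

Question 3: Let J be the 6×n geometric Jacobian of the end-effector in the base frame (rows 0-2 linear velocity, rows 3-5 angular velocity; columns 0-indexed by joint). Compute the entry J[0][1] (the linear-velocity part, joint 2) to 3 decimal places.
3.707

axis z_1 = (0.0000,1.0000,0.0000); lever o_n−o_1 = (-0.9142,1.9142,3.7071)
cross product → J_v[:, 1] = (3.7071,-0.0000,0.9142)
J_ω[:, 1] = z_1
entry J[0][1] = 3.7071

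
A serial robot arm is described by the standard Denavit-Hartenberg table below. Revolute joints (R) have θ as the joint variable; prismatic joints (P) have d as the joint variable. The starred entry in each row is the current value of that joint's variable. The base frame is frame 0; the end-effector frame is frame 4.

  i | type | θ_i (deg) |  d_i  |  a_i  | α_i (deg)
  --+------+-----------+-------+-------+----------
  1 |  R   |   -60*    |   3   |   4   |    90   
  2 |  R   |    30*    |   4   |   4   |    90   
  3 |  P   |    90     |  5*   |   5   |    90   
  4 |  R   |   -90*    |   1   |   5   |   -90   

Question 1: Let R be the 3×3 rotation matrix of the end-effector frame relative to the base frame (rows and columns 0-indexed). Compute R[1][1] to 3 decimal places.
0.750

End-effector y-axis (col 1 of R) = (-0.4330,0.7500,-0.5000)
R[1][1] = 0.7500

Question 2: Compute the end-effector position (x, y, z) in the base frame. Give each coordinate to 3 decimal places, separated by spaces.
-3.629 -11.714 5.500

after link 1: o_1 = (2.0000, -3.4641, 3.0000)
after link 2: o_2 = (0.2679, -8.4641, 5.0000)
after link 3: o_3 = (-2.8122, -13.1292, 0.6699)
after link 4: o_4 = (-3.6292, -11.7141, 5.5000)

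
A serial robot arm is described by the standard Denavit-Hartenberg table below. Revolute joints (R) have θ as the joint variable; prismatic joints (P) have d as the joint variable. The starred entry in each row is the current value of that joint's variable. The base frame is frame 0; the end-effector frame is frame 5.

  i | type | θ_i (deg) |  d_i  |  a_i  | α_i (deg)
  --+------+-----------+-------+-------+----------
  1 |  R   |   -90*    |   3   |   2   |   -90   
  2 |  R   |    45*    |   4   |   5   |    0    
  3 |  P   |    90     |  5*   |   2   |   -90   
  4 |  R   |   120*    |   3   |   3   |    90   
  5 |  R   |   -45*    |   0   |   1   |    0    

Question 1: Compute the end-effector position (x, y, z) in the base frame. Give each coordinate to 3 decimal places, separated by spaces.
5.790 -3.811 0.982

after link 1: o_1 = (0.0000, -2.0000, 3.0000)
after link 2: o_2 = (4.0000, -5.5355, -0.5355)
after link 3: o_3 = (9.0000, -4.1213, -1.9497)
after link 4: o_4 = (6.4019, -3.0607, 1.2322)
after link 5: o_5 = (5.7896, -3.8107, 0.9822)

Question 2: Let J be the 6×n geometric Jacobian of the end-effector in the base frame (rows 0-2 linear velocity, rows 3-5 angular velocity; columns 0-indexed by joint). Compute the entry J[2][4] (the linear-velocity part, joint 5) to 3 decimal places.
axis z_4 = (-0.5000,0.6124,-0.6124); lever o_n−o_4 = (-0.6124,-0.7500,-0.2500)
cross product → J_v[:, 4] = (-0.6124,0.2500,0.7500)
J_ω[:, 4] = z_4
entry J[2][4] = 0.7500

0.750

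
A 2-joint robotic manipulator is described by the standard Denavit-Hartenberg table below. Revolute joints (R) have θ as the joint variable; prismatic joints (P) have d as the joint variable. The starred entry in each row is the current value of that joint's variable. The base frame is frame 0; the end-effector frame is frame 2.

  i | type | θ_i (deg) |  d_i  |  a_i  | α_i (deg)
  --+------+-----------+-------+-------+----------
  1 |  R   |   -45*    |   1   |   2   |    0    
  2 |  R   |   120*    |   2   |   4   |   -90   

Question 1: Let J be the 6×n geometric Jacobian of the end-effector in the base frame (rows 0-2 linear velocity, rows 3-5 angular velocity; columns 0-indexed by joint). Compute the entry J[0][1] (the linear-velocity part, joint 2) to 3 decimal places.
-3.864

axis z_1 = (0.0000,0.0000,1.0000); lever o_n−o_1 = (1.0353,3.8637,2.0000)
cross product → J_v[:, 1] = (-3.8637,1.0353,0.0000)
J_ω[:, 1] = z_1
entry J[0][1] = -3.8637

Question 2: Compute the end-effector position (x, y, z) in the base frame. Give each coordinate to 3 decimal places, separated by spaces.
after link 1: o_1 = (1.4142, -1.4142, 1.0000)
after link 2: o_2 = (2.4495, 2.4495, 3.0000)

2.449 2.449 3.000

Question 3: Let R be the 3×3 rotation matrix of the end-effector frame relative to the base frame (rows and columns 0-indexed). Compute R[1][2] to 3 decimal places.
0.259

End-effector z-axis (col 2 of R) = (-0.9659,0.2588,0.0000)
R[1][2] = 0.2588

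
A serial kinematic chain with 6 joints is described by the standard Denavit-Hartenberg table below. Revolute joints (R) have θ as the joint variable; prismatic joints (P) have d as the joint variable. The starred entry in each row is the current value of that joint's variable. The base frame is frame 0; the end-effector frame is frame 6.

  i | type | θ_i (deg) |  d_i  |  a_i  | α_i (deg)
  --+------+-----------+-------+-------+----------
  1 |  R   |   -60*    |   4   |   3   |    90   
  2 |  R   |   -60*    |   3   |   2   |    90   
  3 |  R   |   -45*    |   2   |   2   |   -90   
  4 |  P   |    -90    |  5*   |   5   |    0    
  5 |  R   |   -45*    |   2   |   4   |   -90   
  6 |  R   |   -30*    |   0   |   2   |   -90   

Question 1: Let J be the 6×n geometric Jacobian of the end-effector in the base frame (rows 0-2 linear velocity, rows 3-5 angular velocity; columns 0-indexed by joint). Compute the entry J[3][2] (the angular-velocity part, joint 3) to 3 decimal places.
axis z_2 = (-0.4330,0.7500,-0.5000); lever o_n−o_2 = (-9.8912,2.9147,-9.1683)
cross product → J_v[:, 2] = (-5.4188,0.9756,6.1563)
J_ω[:, 2] = z_2
entry J[3][2] = -0.4330

-0.433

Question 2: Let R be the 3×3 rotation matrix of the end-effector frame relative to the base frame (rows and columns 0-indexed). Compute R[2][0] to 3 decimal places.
-0.237

End-effector x-axis (col 0 of R) = (-0.9662,0.1004,-0.2374)
R[2][0] = -0.2374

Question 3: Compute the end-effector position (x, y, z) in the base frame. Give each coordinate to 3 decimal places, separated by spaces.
after link 1: o_1 = (1.5000, -2.5981, 4.0000)
after link 2: o_2 = (-0.5981, -4.9641, 2.2679)
after link 3: o_3 = (0.1142, -3.3694, 0.0432)
after link 4: o_4 = (-4.2288, -2.9181, -5.5187)
after link 5: o_5 = (-8.5568, -2.2502, -6.4256)
after link 6: o_6 = (-10.4893, -2.0494, -6.9003)

-10.489 -2.049 -6.900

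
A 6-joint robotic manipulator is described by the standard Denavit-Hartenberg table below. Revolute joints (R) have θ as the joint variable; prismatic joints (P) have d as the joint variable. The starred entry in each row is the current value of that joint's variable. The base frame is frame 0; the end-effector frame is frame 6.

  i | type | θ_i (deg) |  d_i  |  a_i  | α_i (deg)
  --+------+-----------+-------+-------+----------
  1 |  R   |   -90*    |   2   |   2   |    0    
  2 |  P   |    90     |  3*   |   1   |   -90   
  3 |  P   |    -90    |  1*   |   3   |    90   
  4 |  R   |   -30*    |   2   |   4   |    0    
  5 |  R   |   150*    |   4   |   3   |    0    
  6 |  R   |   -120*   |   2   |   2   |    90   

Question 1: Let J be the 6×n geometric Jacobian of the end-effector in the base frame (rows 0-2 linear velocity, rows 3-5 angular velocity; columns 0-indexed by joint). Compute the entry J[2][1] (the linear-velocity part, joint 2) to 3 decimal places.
1.000

prismatic axis z_1 = (0.0000,0.0000,1.0000)
J_v[:, 1] = z_1; J_ω[:, 1] = (0,0,0)
entry J[2][1] = 1.0000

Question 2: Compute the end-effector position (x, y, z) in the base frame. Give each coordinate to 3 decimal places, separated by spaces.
-7.000 -0.402 11.964

after link 1: o_1 = (0.0000, -2.0000, 2.0000)
after link 2: o_2 = (1.0000, -2.0000, 5.0000)
after link 3: o_3 = (1.0000, -1.0000, 8.0000)
after link 4: o_4 = (-1.0000, -3.0000, 11.4641)
after link 5: o_5 = (-5.0000, -0.4019, 9.9641)
after link 6: o_6 = (-7.0000, -0.4019, 11.9641)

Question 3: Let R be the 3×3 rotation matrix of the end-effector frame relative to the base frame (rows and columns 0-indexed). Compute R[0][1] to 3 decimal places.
-1.000

End-effector y-axis (col 1 of R) = (-1.0000,0.0000,0.0000)
R[0][1] = -1.0000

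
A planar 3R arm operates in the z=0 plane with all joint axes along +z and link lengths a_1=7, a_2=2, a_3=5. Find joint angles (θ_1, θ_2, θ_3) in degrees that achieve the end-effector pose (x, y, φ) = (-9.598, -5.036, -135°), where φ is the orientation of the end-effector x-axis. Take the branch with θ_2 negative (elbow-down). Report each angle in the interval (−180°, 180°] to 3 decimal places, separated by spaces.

wrist centre = target − a_3·(cos φ, sin φ) = (-6.0625, -1.5005)
cos θ_2 = (39.0049−7²−2²)/(2·7·2) = -0.4998; θ_2 = -119.9884° (elbow-down)
β = atan2(-1.5005,-6.0625) = -166.0986°; ψ = atan2(-1.7323,6.0003) = -16.1030°
θ_1 = β − ψ = -149.9956°
θ_3 = φ − θ_1 − θ_2 = 134.9840° (wrapped to (-180°,180°])

-149.996 -119.988 134.984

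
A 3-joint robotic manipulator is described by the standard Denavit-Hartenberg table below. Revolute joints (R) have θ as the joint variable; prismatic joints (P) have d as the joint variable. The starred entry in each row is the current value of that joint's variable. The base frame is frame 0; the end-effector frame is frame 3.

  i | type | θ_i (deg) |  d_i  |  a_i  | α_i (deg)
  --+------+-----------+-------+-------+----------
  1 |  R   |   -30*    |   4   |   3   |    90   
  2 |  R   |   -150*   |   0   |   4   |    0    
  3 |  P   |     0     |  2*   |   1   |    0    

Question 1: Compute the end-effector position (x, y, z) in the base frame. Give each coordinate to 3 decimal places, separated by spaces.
after link 1: o_1 = (2.5981, -1.5000, 4.0000)
after link 2: o_2 = (-0.4019, 0.2321, 2.0000)
after link 3: o_3 = (-2.1519, -1.0670, 1.5000)

-2.152 -1.067 1.500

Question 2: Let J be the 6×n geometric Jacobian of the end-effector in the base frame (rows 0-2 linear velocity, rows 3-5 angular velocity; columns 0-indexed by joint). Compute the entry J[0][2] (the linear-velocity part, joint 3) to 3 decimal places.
prismatic axis z_2 = (-0.5000,-0.8660,0.0000)
J_v[:, 2] = z_2; J_ω[:, 2] = (0,0,0)
entry J[0][2] = -0.5000

-0.500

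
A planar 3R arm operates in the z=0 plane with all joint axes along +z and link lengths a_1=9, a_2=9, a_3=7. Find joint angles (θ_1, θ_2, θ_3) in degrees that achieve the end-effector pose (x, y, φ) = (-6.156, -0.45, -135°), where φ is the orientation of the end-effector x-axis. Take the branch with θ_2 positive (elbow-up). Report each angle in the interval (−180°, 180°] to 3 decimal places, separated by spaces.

30.006 150.001 44.993

wrist centre = target − a_3·(cos φ, sin φ) = (-1.2063, 4.4997)
cos θ_2 = (21.7028−9²−9²)/(2·9·9) = -0.8660; θ_2 = 150.0008° (elbow-up)
β = atan2(4.4997,-1.2063) = 105.0065°; ψ = atan2(4.4999,1.2057) = 75.0004°
θ_1 = β − ψ = 30.0061°
θ_3 = φ − θ_1 − θ_2 = 44.9931° (wrapped to (-180°,180°])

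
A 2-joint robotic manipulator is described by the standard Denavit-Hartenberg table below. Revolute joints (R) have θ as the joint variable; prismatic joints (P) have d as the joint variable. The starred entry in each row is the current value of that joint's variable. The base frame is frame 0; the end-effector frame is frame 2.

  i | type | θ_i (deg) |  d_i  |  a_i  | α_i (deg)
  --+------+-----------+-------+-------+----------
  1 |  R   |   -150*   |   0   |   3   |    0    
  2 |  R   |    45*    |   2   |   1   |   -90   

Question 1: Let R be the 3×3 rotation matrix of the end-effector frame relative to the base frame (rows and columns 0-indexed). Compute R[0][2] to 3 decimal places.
End-effector z-axis (col 2 of R) = (0.9659,-0.2588,0.0000)
R[0][2] = 0.9659

0.966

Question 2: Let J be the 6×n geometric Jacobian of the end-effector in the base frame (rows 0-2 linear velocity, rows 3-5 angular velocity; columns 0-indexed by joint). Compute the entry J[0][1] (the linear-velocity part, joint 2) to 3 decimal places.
axis z_1 = (0.0000,0.0000,1.0000); lever o_n−o_1 = (-0.2588,-0.9659,2.0000)
cross product → J_v[:, 1] = (0.9659,-0.2588,0.0000)
J_ω[:, 1] = z_1
entry J[0][1] = 0.9659

0.966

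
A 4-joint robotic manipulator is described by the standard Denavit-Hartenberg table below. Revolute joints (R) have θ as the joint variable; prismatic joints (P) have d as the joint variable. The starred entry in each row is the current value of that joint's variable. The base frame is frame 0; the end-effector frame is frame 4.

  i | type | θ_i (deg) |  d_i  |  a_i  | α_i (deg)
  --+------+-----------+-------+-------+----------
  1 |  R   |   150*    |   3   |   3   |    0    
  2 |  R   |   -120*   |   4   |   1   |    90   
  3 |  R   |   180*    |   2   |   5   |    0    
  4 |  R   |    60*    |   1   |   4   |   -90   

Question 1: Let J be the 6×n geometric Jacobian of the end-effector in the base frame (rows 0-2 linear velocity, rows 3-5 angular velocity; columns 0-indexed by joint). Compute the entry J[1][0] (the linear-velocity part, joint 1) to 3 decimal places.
axis z_0 = ẑ; lever o_n−o_0 = (-6.2942,-4.0981,3.5359)
cross product → J_v[:, 0] = (4.0981,-6.2942,0.0000)
J_ω[:, 0] = z_0
entry J[1][0] = -6.2942

-6.294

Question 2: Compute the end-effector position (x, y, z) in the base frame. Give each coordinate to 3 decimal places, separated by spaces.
after link 1: o_1 = (-2.5981, 1.5000, 3.0000)
after link 2: o_2 = (-1.7321, 2.0000, 7.0000)
after link 3: o_3 = (-5.0622, -2.2321, 7.0000)
after link 4: o_4 = (-6.2942, -4.0981, 3.5359)

-6.294 -4.098 3.536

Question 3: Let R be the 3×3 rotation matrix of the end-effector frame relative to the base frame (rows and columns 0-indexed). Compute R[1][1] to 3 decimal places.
End-effector y-axis (col 1 of R) = (-0.5000,0.8660,-0.0000)
R[1][1] = 0.8660

0.866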